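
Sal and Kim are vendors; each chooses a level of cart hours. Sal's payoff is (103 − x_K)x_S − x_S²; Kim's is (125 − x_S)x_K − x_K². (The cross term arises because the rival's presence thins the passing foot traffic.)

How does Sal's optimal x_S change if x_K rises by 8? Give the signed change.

Expanding Sal's payoff: 103x_S − x_Kx_S − x_S².
∂π/∂x_S = 103 − x_K − 2x_S = 0, so x_S = 51.5 − 0.5x_K.
The reaction-function slope is −0.5, so an 8-unit rise in x_K moves x_S by −0.5 × 8 = −4. Sal's best response falls — the actions are strategic substitutes.

-4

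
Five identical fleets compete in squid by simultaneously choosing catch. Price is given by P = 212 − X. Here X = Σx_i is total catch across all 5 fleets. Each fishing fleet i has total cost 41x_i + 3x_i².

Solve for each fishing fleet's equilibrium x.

14.25

A representative fishing fleet's profit is π_i = x_i(212 − X) − 41x_i − 3x_i², with X = x_i + Σ_{j≠i} x_j.
First-order condition: 171 − 8x_i − Σ_{j≠i} x_j = 0.
In a symmetric equilibrium every fishing fleet chooses the same x, so Σ_{j≠i} x_j = 4x. The condition becomes 171 − 12x = 0, giving x = 171/12 = 14.25.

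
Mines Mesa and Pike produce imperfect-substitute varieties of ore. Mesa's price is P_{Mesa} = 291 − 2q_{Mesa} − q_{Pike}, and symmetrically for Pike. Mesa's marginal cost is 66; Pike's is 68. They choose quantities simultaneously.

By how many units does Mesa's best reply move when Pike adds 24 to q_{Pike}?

Mine Mesa's profit: π = q_{Mesa}(291 − 2q_{Mesa} − q_{Pike}) − 66q_{Mesa}.
∂π/∂q_{Mesa} = 225 − 4q_{Mesa} − q_{Pike} = 0 ⇒ q_{Mesa} = 56.25 − 0.25q_{Pike}.
The reaction-function slope is −0.25, so a 24-unit rise in q_{Pike} moves q_{Mesa} by −0.25 × 24 = −6. Mesa's best response falls — the actions are strategic substitutes.

-6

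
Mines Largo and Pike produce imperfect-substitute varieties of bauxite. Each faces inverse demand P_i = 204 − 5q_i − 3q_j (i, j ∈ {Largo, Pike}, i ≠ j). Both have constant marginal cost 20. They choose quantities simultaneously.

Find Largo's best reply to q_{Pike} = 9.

Mine Largo's profit: π = q_{Largo}(204 − 5q_{Largo} − 3q_{Pike}) − 20q_{Largo}.
∂π/∂q_{Largo} = 184 − 10q_{Largo} − 3q_{Pike} = 0 ⇒ q_{Largo} = 18.4 − 0.3q_{Pike}.
At q_{Pike} = 9: q_{Largo} = 18.4 − 0.3·9 = 15.7.

15.7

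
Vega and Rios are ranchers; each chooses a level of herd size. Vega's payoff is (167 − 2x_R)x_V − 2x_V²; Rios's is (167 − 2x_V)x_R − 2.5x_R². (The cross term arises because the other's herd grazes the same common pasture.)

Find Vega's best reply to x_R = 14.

34.75

Expanding Vega's payoff: 167x_V − 2x_Rx_V − 2x_V².
∂π/∂x_V = 167 − 2x_R − 4x_V = 0, so x_V = 41.75 − 0.5x_R.
At x_R = 14: x_V = 41.75 − 0.5·14 = 34.75.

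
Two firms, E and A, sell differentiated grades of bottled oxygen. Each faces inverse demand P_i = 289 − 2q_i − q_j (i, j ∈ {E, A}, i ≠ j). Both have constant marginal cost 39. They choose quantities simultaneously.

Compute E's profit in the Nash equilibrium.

5000

Firm E's profit: π = q_E(289 − 2q_E − q_A) − 39q_E.
∂π/∂q_E = 250 − 4q_E − q_A = 0 ⇒ q_E = 62.5 − 0.25q_A.
By symmetry q_A = q_E; substituting into the reaction function, 1.25q_E = 62.5 and q_E = 50.
P_E = 289 − 2·50 − 50 = 139.
Profit = (139 − 39)·50 = 5000.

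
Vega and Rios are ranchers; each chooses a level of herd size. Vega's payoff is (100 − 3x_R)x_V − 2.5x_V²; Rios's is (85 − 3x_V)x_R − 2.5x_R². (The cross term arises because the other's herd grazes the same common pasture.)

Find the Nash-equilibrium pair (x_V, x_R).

Expanding Vega's payoff: 100x_V − 3x_Rx_V − 2.5x_V².
∂π/∂x_V = 100 − 3x_R − 5x_V = 0, so x_V = 20 − 0.6x_R.
Likewise for Rios: x_R = 17 − 0.6x_V.
Plugging x_R into Vega's best response: x_V = 20 − 0.6(17 − 0.6x_V) ⇒ 0.64x_V = 9.8, so x_V = 15.3125.
Then x_R = 17 − 0.6·15.3125 = 7.8125.

15.3125, 7.8125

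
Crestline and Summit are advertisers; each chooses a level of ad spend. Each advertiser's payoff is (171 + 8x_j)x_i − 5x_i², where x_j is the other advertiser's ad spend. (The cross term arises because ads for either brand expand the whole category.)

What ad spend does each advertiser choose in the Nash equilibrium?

85.5

Crestline's payoff is (171 + 8x_S)x_C − 5x_C².
∂π/∂x_C = 171 + 8x_S − 10x_C = 0, so x_C = 17.1 + 0.8x_S.
The game is symmetric, so in equilibrium x_S = x_C: the reaction function gives 0.2x_C = 17.1, hence x_C = 85.5.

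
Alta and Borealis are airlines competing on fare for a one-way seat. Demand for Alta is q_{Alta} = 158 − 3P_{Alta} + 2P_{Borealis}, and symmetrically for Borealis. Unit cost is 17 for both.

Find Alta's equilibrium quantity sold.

Alta's profit: π = (P_{Alta} − 17)(158 − 3P_{Alta} + 2P_{Borealis}).
∂π/∂P_{Alta} = 209 − 6P_{Alta} + 2P_{Borealis} = 0 ⇒ P_{Alta} = 209/6 + (1/3)P_{Borealis}.
By symmetry P_{Borealis} = P_{Alta}; substituting into the reaction function, (2/3)P_{Alta} = 209/6 and P_{Alta} = 52.25.
q_{Alta} = 158 − 3·52.25 + 2·52.25 = 105.75.

105.75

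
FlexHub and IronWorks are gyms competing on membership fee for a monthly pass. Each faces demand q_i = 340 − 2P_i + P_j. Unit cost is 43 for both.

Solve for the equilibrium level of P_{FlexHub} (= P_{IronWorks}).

FlexHub's profit: π = (P_{FlexHub} − 43)(340 − 2P_{FlexHub} + P_{IronWorks}).
∂π/∂P_{FlexHub} = 426 − 4P_{FlexHub} + P_{IronWorks} = 0 ⇒ P_{FlexHub} = 106.5 + 0.25P_{IronWorks}.
Setting P_{FlexHub} = P_{IronWorks} in the reaction function: P_{FlexHub} = 106.5 + 0.25P_{FlexHub}, so P_{FlexHub} = 106.5 / 0.75 = 142.

142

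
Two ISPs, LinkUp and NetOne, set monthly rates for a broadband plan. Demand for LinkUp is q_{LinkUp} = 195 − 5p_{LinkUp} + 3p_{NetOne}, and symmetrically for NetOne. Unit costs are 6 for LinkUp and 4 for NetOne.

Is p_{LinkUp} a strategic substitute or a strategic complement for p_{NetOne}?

strategic complements

LinkUp's profit: π = (p_{LinkUp} − 6)(195 − 5p_{LinkUp} + 3p_{NetOne}).
∂π/∂p_{LinkUp} = 225 − 10p_{LinkUp} + 3p_{NetOne} = 0 ⇒ p_{LinkUp} = 22.5 + 0.3p_{NetOne}.
The best-response slope dp_{LinkUp}/dp_{NetOne} = 0.3 > 0: the reaction function is upward-sloping, so the choices are strategic complements.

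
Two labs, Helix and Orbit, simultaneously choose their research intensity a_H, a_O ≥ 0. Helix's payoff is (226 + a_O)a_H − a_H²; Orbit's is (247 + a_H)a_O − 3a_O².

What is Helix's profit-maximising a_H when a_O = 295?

Expanding Helix's payoff: 226a_H + a_Oa_H − a_H².
∂π/∂a_H = 226 + a_O − 2a_H = 0, so a_H = 113 + 0.5a_O.
At a_O = 295: a_H = 113 + 0.5·295 = 260.5.

260.5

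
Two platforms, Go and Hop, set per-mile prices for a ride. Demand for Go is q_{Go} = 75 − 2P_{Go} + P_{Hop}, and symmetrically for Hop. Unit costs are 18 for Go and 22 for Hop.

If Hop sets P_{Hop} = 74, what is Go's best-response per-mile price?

46.25

Go's profit: π = (P_{Go} − 18)(75 − 2P_{Go} + P_{Hop}).
∂π/∂P_{Go} = 111 − 4P_{Go} + P_{Hop} = 0 ⇒ P_{Go} = 27.75 + 0.25P_{Hop}.
At P_{Hop} = 74: P_{Go} = 27.75 + 0.25·74 = 46.25.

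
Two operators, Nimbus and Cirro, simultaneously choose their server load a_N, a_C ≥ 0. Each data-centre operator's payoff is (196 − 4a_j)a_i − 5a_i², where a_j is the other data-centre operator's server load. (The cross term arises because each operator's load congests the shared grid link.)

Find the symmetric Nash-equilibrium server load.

Nimbus's payoff is (196 − 4a_C)a_N − 5a_N².
∂π/∂a_N = 196 − 4a_C − 10a_N = 0, so a_N = 19.6 − 0.4a_C.
By symmetry a_C = a_N; substituting into the reaction function, 1.4a_N = 19.6 and a_N = 14.

14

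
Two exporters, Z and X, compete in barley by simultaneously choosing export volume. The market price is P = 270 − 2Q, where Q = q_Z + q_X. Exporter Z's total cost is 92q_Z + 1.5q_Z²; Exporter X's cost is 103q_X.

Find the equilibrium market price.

170.75

Exporter Z's profit: π = q_Z(270 − 2(q_Z + q_X)) − 92q_Z − 1.5q_Z².
∂π/∂q_Z = 178 − 7q_Z − 2q_X = 0, so q_Z = 178/7 − (2/7)q_X.
For X: ∂π/∂q_X = 167 − 4q_X − 2q_Z = 0 ⇒ q_X = 41.75 − 0.5q_Z.
Solving the two reaction functions simultaneously: (1 − (−2/7)(−0.5))q_Z = 178/7 − (2/7)·41.75, so (6/7)q_Z = 13.5 and q_Z = 15.75.
Then q_X = 41.75 − 0.5·15.75 = 33.875.
Equilibrium price: P = 270 − 2·49.625 = 170.75.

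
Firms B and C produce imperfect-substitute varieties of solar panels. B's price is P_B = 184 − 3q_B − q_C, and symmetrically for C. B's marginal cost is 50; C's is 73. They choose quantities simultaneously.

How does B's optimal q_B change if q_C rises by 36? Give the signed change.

-6

Firm B's profit: π = q_B(184 − 3q_B − q_C) − 50q_B.
∂π/∂q_B = 134 − 6q_B − q_C = 0 ⇒ q_B = 67/3 − (1/6)q_C.
The reaction-function slope is −1/6, so a 36-unit rise in q_C moves q_B by −1/6 × 36 = −6. B's best response falls — the actions are strategic substitutes.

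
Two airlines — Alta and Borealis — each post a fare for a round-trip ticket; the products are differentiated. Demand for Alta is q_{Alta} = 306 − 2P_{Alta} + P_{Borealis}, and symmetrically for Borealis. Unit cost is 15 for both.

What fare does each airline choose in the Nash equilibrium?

Alta's profit: π = (P_{Alta} − 15)(306 − 2P_{Alta} + P_{Borealis}).
∂π/∂P_{Alta} = 336 − 4P_{Alta} + P_{Borealis} = 0 ⇒ P_{Alta} = 84 + 0.25P_{Borealis}.
Setting P_{Alta} = P_{Borealis} in the reaction function: P_{Alta} = 84 + 0.25P_{Alta}, so P_{Alta} = 84 / 0.75 = 112.

112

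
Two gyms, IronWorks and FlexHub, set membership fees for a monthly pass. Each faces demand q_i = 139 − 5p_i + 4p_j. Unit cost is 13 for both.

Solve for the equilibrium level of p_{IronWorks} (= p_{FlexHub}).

34

IronWorks's profit: π = (p_{IronWorks} − 13)(139 − 5p_{IronWorks} + 4p_{FlexHub}).
∂π/∂p_{IronWorks} = 204 − 10p_{IronWorks} + 4p_{FlexHub} = 0 ⇒ p_{IronWorks} = 20.4 + 0.4p_{FlexHub}.
By symmetry p_{FlexHub} = p_{IronWorks}; substituting into the reaction function, 0.6p_{IronWorks} = 20.4 and p_{IronWorks} = 34.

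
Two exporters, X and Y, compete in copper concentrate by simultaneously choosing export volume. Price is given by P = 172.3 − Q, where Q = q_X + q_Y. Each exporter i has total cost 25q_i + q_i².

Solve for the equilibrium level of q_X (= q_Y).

Exporter X's profit: π = q_X(172.3 − (q_X + q_Y)) − 25q_X − q_X².
∂π/∂q_X = 147.3 − 4q_X − q_Y = 0, so q_X = 36.825 − 0.25q_Y.
By symmetry q_Y = q_X; substituting into the reaction function, 1.25q_X = 36.825 and q_X = 29.46.

29.46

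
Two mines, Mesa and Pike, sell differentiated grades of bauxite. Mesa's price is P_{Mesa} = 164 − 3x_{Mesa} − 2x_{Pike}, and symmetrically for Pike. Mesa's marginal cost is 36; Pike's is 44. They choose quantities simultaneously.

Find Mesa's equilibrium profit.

816.75

Mine Mesa's profit: π = x_{Mesa}(164 − 3x_{Mesa} − 2x_{Pike}) − 36x_{Mesa}.
∂π/∂x_{Mesa} = 128 − 6x_{Mesa} − 2x_{Pike} = 0 ⇒ x_{Mesa} = 64/3 − (1/3)x_{Pike}.
Similarly x_{Pike} = 20 − (1/3)x_{Mesa}.
Solving the two reaction functions simultaneously: (1 − (−1/3)(−1/3))x_{Mesa} = 64/3 − (1/3)·20, so (8/9)x_{Mesa} = 44/3 and x_{Mesa} = 16.5.
Then x_{Pike} = 20 − (1/3)·16.5 = 14.5.
P_{Mesa} = 164 − 3·16.5 − 2·14.5 = 85.5.
Profit = (85.5 − 36)·16.5 = 816.75.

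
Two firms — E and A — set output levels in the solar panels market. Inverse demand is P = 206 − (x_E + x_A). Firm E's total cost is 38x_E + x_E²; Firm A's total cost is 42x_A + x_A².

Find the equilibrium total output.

Firm E's profit: π = x_E(206 − (x_E + x_A)) − 38x_E − x_E².
∂π/∂x_E = 168 − 4x_E − x_A = 0, so x_E = 42 − 0.25x_A.
By the same steps for A: x_A = 41 − 0.25x_E.
Plugging x_A into E's best response: x_E = 42 − 0.25(41 − 0.25x_E) ⇒ 0.9375x_E = 31.75, so x_E = 508/15.
Then x_A = 41 − 0.25·(508/15) = 488/15.
Total output: 508/15 + 488/15 = 66.4.

66.4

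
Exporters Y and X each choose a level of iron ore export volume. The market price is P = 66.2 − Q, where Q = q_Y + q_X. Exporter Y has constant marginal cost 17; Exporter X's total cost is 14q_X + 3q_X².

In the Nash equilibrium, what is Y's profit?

Exporter Y's profit: π = q_Y(66.2 − (q_Y + q_X)) − 17q_Y.
∂π/∂q_Y = 49.2 − 2q_Y − q_X = 0, so q_Y = 24.6 − 0.5q_X.
For X: ∂π/∂q_X = 52.2 − 8q_X − q_Y = 0 ⇒ q_X = 6.525 − 0.125q_Y.
Solving the two reaction functions simultaneously: (1 − (−0.5)(−0.125))q_Y = 24.6 − 0.5·6.525, so 0.9375q_Y = 21.3375 and q_Y = 22.76.
Then q_X = 6.525 − 0.125·22.76 = 3.68.
Price P = 66.2 − 26.44 = 39.76.
Y's profit: (39.76 − 17)·22.76 = 518.0176.

518.0176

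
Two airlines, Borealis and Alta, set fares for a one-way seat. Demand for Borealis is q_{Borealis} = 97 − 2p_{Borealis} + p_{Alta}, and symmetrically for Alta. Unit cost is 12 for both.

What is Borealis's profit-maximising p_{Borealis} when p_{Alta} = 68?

47.25

Borealis's profit: π = (p_{Borealis} − 12)(97 − 2p_{Borealis} + p_{Alta}).
∂π/∂p_{Borealis} = 121 − 4p_{Borealis} + p_{Alta} = 0 ⇒ p_{Borealis} = 30.25 + 0.25p_{Alta}.
At p_{Alta} = 68: p_{Borealis} = 30.25 + 0.25·68 = 47.25.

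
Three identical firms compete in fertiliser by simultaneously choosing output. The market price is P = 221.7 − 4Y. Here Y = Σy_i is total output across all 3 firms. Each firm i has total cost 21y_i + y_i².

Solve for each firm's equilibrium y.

11.15

A representative firm's profit is π_i = y_i(221.7 − 4Y) − 21y_i − y_i², with Y = y_i + Σ_{j≠i} y_j.
First-order condition: 200.7 − 10y_i − 4Σ_{j≠i} y_j = 0.
Imposing symmetry (y_j = y for all j) turns Σ_{j≠i} y_j into 2y, so 200.7 = 18y and y = 11.15.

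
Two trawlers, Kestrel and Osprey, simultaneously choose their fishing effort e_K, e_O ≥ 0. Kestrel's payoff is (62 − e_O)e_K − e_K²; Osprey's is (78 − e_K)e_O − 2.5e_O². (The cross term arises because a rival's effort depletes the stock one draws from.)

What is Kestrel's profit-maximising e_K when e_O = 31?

15.5

Expanding Kestrel's payoff: 62e_K − e_Oe_K − e_K².
∂π/∂e_K = 62 − e_O − 2e_K = 0, so e_K = 31 − 0.5e_O.
At e_O = 31: e_K = 31 − 0.5·31 = 15.5.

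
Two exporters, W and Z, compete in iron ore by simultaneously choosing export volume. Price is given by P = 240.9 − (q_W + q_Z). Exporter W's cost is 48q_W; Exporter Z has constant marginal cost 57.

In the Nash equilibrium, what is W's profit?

Exporter W's profit: π = q_W(240.9 − (q_W + q_Z)) − 48q_W.
∂π/∂q_W = 192.9 − 2q_W − q_Z = 0, so q_W = 96.45 − 0.5q_Z.
By the same steps for Z: q_Z = 91.95 − 0.5q_W.
Solving the two reaction functions simultaneously: (1 − (−0.5)(−0.5))q_W = 96.45 − 0.5·91.95, so 0.75q_W = 50.475 and q_W = 67.3.
Then q_Z = 91.95 − 0.5·67.3 = 58.3.
Price P = 240.9 − 125.6 = 115.3.
W's profit: (115.3 − 48)·67.3 = 4529.29.

4529.29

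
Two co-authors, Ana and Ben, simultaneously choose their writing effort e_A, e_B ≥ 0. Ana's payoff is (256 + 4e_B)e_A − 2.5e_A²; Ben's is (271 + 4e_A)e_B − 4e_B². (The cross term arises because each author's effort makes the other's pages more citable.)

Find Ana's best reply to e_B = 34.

78.4

Expanding Ana's payoff: 256e_A + 4e_Be_A − 2.5e_A².
∂π/∂e_A = 256 + 4e_B − 5e_A = 0, so e_A = 51.2 + 0.8e_B.
At e_B = 34: e_A = 51.2 + 0.8·34 = 78.4.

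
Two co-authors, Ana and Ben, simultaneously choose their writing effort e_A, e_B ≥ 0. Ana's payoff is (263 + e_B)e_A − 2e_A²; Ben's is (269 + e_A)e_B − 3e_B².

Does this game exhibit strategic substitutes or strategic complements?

Expanding Ana's payoff: 263e_A + e_Be_A − 2e_A².
∂π/∂e_A = 263 + e_B − 4e_A = 0, so e_A = 65.75 + 0.25e_B.
The best-response slope de_A/de_B = 0.25 > 0: the reaction function is upward-sloping, so the choices are strategic complements.

strategic complements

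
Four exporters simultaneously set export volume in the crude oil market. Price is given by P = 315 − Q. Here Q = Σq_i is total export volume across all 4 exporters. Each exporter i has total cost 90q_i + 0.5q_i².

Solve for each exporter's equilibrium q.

37.5

A representative exporter's profit is π_i = q_i(315 − Q) − 90q_i − 0.5q_i², with Q = q_i + Σ_{j≠i} q_j.
First-order condition: 225 − 3q_i − Σ_{j≠i} q_j = 0.
With identical exporters, set every q_j = q: then 225 − 3q − 3q = 0, i.e. q = 225/6 = 37.5.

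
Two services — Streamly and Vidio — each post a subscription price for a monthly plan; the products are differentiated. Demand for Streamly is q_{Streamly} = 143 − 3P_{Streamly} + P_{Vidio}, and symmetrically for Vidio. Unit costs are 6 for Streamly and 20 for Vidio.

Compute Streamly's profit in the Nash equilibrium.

2252.28

Streamly's profit: π = (P_{Streamly} − 6)(143 − 3P_{Streamly} + P_{Vidio}).
∂π/∂P_{Streamly} = 161 − 6P_{Streamly} + P_{Vidio} = 0 ⇒ P_{Streamly} = 161/6 + (1/6)P_{Vidio}.
Similarly P_{Vidio} = 203/6 + (1/6)P_{Streamly}.
Plugging P_{Vidio} into Streamly's best response: P_{Streamly} = 161/6 + (1/6)(203/6 + (1/6)P_{Streamly}) ⇒ (35/36)P_{Streamly} = 1169/36, so P_{Streamly} = 33.4.
Then P_{Vidio} = 203/6 + (1/6)·33.4 = 39.4.
q_{Streamly} = 143 − 3·33.4 + 39.4 = 82.2.
Profit = (33.4 − 6)·82.2 = 2252.28.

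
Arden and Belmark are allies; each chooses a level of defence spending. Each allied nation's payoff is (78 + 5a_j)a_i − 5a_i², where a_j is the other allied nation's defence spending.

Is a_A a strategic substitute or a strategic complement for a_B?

Arden's payoff is (78 + 5a_B)a_A − 5a_A².
∂π/∂a_A = 78 + 5a_B − 10a_A = 0, so a_A = 7.8 + 0.5a_B.
The best-response slope da_A/da_B = 0.5 > 0: the reaction function is upward-sloping, so the choices are strategic complements.

strategic complements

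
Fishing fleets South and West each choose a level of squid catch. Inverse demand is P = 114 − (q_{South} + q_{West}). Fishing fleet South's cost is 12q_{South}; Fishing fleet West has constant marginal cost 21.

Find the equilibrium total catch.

Fishing fleet South's profit: π = q_{South}(114 − (q_{South} + q_{West})) − 12q_{South}.
∂π/∂q_{South} = 102 − 2q_{South} − q_{West} = 0, so q_{South} = 51 − 0.5q_{West}.
By the same steps for West: q_{West} = 46.5 − 0.5q_{South}.
Solving the two reaction functions simultaneously: (1 − (−0.5)(−0.5))q_{South} = 51 − 0.5·46.5, so 0.75q_{South} = 27.75 and q_{South} = 37.
Then q_{West} = 46.5 − 0.5·37 = 28.
Total catch: 37 + 28 = 65.

65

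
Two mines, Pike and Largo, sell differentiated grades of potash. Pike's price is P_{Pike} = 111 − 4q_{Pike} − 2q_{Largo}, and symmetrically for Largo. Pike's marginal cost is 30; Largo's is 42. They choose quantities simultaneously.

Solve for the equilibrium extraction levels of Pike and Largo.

8.5, 6.5

Mine Pike's profit: π = q_{Pike}(111 − 4q_{Pike} − 2q_{Largo}) − 30q_{Pike}.
∂π/∂q_{Pike} = 81 − 8q_{Pike} − 2q_{Largo} = 0 ⇒ q_{Pike} = 10.125 − 0.25q_{Largo}.
Similarly q_{Largo} = 8.625 − 0.25q_{Pike}.
Substituting the second reaction function into the first: q_{Pike} = 10.125 − 0.25(8.625 − 0.25q_{Pike}), which gives 0.9375q_{Pike} = 255/32 ⇒ q_{Pike} = 8.5.
Then q_{Largo} = 8.625 − 0.25·8.5 = 6.5.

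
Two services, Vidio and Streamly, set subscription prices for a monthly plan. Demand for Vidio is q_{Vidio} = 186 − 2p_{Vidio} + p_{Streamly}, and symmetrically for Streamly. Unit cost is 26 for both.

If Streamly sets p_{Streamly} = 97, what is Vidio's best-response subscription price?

Vidio's profit: π = (p_{Vidio} − 26)(186 − 2p_{Vidio} + p_{Streamly}).
∂π/∂p_{Vidio} = 238 − 4p_{Vidio} + p_{Streamly} = 0 ⇒ p_{Vidio} = 59.5 + 0.25p_{Streamly}.
At p_{Streamly} = 97: p_{Vidio} = 59.5 + 0.25·97 = 83.75.

83.75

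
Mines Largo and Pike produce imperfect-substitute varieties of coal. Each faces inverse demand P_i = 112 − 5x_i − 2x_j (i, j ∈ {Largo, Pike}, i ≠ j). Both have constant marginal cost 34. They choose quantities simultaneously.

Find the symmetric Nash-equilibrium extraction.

6.5

Mine Largo's profit: π = x_{Largo}(112 − 5x_{Largo} − 2x_{Pike}) − 34x_{Largo}.
∂π/∂x_{Largo} = 78 − 10x_{Largo} − 2x_{Pike} = 0 ⇒ x_{Largo} = 7.8 − 0.2x_{Pike}.
By symmetry x_{Pike} = x_{Largo}; substituting into the reaction function, 1.2x_{Largo} = 7.8 and x_{Largo} = 6.5.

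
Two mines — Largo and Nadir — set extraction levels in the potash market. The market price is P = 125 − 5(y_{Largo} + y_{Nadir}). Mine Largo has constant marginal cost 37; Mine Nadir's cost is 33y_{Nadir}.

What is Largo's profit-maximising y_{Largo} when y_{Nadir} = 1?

8.3

Mine Largo's profit: π = y_{Largo}(125 − 5(y_{Largo} + y_{Nadir})) − 37y_{Largo}.
∂π/∂y_{Largo} = 88 − 10y_{Largo} − 5y_{Nadir} = 0, so y_{Largo} = 8.8 − 0.5y_{Nadir}.
At y_{Nadir} = 1: y_{Largo} = 8.8 − 0.5·1 = 8.3.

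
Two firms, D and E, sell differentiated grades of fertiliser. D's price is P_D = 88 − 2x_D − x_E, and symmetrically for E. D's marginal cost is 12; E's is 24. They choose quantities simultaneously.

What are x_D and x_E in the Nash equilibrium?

Firm D's profit: π = x_D(88 − 2x_D − x_E) − 12x_D.
∂π/∂x_D = 76 − 4x_D − x_E = 0 ⇒ x_D = 19 − 0.25x_E.
Similarly x_E = 16 − 0.25x_D.
Solving the two reaction functions simultaneously: (1 − (−0.25)(−0.25))x_D = 19 − 0.25·16, so 0.9375x_D = 15 and x_D = 16.
Then x_E = 16 − 0.25·16 = 12.

16, 12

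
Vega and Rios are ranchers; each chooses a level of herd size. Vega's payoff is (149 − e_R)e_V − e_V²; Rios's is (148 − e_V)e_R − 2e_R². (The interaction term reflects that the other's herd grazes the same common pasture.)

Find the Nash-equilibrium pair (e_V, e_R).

64, 21

Expanding Vega's payoff: 149e_V − e_Re_V − e_V².
∂π/∂e_V = 149 − e_R − 2e_V = 0, so e_V = 74.5 − 0.5e_R.
Likewise for Rios: e_R = 37 − 0.25e_V.
Solving the two reaction functions simultaneously: (1 − (−0.5)(−0.25))e_V = 74.5 − 0.5·37, so 0.875e_V = 56 and e_V = 64.
Then e_R = 37 − 0.25·64 = 21.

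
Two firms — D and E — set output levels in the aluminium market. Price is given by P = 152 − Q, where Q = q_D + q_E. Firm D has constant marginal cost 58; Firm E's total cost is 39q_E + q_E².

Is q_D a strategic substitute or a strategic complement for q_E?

Firm D's profit: π = q_D(152 − (q_D + q_E)) − 58q_D.
∂π/∂q_D = 94 − 2q_D − q_E = 0, so q_D = 47 − 0.5q_E.
The best-response slope dq_D/dq_E = −0.5 < 0: the reaction function is downward-sloping, so the choices are strategic substitutes.

strategic substitutes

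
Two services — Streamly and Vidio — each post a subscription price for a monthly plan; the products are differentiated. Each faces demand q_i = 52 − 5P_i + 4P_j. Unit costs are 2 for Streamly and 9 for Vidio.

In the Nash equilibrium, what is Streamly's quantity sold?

50

Streamly's profit: π = (P_{Streamly} − 2)(52 − 5P_{Streamly} + 4P_{Vidio}).
∂π/∂P_{Streamly} = 62 − 10P_{Streamly} + 4P_{Vidio} = 0 ⇒ P_{Streamly} = 6.2 + 0.4P_{Vidio}.
Similarly P_{Vidio} = 9.7 + 0.4P_{Streamly}.
Solving the two reaction functions simultaneously: (1 − (0.4)(0.4))P_{Streamly} = 6.2 + 0.4·9.7, so 0.84P_{Streamly} = 10.08 and P_{Streamly} = 12.
Then P_{Vidio} = 9.7 + 0.4·12 = 14.5.
q_{Streamly} = 52 − 5·12 + 4·14.5 = 50.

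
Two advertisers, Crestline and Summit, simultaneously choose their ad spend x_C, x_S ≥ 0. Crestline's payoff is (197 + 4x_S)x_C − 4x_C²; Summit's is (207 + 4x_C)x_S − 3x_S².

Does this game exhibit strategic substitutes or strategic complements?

Expanding Crestline's payoff: 197x_C + 4x_Sx_C − 4x_C².
∂π/∂x_C = 197 + 4x_S − 8x_C = 0, so x_C = 24.625 + 0.5x_S.
The best-response slope dx_C/dx_S = 0.5 > 0: the reaction function is upward-sloping, so the choices are strategic complements.

strategic complements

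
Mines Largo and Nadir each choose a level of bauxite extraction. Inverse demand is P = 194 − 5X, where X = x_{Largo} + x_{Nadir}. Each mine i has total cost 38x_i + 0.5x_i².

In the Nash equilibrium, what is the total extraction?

Mine Largo's profit: π = x_{Largo}(194 − 5(x_{Largo} + x_{Nadir})) − 38x_{Largo} − 0.5x_{Largo}².
∂π/∂x_{Largo} = 156 − 11x_{Largo} − 5x_{Nadir} = 0, so x_{Largo} = 156/11 − (5/11)x_{Nadir}.
The game is symmetric, so in equilibrium x_{Nadir} = x_{Largo}: the reaction function gives (16/11)x_{Largo} = 156/11, hence x_{Largo} = 9.75.
Total extraction: 9.75 + 9.75 = 19.5.

19.5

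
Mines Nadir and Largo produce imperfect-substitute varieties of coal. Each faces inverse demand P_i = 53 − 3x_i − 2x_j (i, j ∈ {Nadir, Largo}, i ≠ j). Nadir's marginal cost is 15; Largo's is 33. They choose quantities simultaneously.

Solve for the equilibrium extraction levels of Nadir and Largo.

5.875, 1.375

Mine Nadir's profit: π = x_{Nadir}(53 − 3x_{Nadir} − 2x_{Largo}) − 15x_{Nadir}.
∂π/∂x_{Nadir} = 38 − 6x_{Nadir} − 2x_{Largo} = 0 ⇒ x_{Nadir} = 19/3 − (1/3)x_{Largo}.
Similarly x_{Largo} = 10/3 − (1/3)x_{Nadir}.
Solving the two reaction functions simultaneously: (1 − (−1/3)(−1/3))x_{Nadir} = 19/3 − (1/3)·(10/3), so (8/9)x_{Nadir} = 47/9 and x_{Nadir} = 5.875.
Then x_{Largo} = 10/3 − (1/3)·5.875 = 1.375.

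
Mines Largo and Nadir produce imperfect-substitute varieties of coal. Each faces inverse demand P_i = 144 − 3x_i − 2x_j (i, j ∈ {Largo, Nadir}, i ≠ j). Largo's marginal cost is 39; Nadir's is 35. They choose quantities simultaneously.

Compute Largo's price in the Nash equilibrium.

77.625

Mine Largo's profit: π = x_{Largo}(144 − 3x_{Largo} − 2x_{Nadir}) − 39x_{Largo}.
∂π/∂x_{Largo} = 105 − 6x_{Largo} − 2x_{Nadir} = 0 ⇒ x_{Largo} = 17.5 − (1/3)x_{Nadir}.
Similarly x_{Nadir} = 109/6 − (1/3)x_{Largo}.
Solving the two reaction functions simultaneously: (1 − (−1/3)(−1/3))x_{Largo} = 17.5 − (1/3)·(109/6), so (8/9)x_{Largo} = 103/9 and x_{Largo} = 12.875.
Then x_{Nadir} = 109/6 − (1/3)·12.875 = 13.875.
P_{Largo} = 144 − 3·12.875 − 2·13.875 = 77.625.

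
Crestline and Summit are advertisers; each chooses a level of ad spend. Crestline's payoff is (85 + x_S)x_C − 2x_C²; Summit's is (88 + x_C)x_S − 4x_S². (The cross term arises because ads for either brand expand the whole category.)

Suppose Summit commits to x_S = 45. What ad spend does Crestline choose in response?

32.5

Expanding Crestline's payoff: 85x_C + x_Sx_C − 2x_C².
∂π/∂x_C = 85 + x_S − 4x_C = 0, so x_C = 21.25 + 0.25x_S.
At x_S = 45: x_C = 21.25 + 0.25·45 = 32.5.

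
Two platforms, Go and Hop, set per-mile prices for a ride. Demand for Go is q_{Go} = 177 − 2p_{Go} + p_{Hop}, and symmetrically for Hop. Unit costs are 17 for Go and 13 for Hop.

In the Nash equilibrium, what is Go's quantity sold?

105.6

Go's profit: π = (p_{Go} − 17)(177 − 2p_{Go} + p_{Hop}).
∂π/∂p_{Go} = 211 − 4p_{Go} + p_{Hop} = 0 ⇒ p_{Go} = 52.75 + 0.25p_{Hop}.
Similarly p_{Hop} = 50.75 + 0.25p_{Go}.
Substituting the second reaction function into the first: p_{Go} = 52.75 + 0.25(50.75 + 0.25p_{Go}), which gives 0.9375p_{Go} = 65.4375 ⇒ p_{Go} = 69.8.
Then p_{Hop} = 50.75 + 0.25·69.8 = 68.2.
q_{Go} = 177 − 2·69.8 + 68.2 = 105.6.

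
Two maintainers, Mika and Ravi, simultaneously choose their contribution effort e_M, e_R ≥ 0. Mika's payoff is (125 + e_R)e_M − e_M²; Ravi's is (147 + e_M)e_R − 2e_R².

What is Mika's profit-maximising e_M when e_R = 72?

Expanding Mika's payoff: 125e_M + e_Re_M − e_M².
∂π/∂e_M = 125 + e_R − 2e_M = 0, so e_M = 62.5 + 0.5e_R.
At e_R = 72: e_M = 62.5 + 0.5·72 = 98.5.

98.5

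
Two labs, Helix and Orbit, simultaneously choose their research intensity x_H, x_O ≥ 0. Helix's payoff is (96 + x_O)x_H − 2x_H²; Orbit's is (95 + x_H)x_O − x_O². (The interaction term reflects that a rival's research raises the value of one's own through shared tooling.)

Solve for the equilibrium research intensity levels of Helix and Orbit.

Expanding Helix's payoff: 96x_H + x_Ox_H − 2x_H².
∂π/∂x_H = 96 + x_O − 4x_H = 0, so x_H = 24 + 0.25x_O.
Likewise for Orbit: x_O = 47.5 + 0.5x_H.
Solving the two reaction functions simultaneously: (1 − (0.25)(0.5))x_H = 24 + 0.25·47.5, so 0.875x_H = 35.875 and x_H = 41.
Then x_O = 47.5 + 0.5·41 = 68.

41, 68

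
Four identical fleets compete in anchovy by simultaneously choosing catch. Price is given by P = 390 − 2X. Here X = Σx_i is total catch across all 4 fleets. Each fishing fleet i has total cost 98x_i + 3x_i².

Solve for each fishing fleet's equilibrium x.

A representative fishing fleet's profit is π_i = x_i(390 − 2X) − 98x_i − 3x_i², with X = x_i + Σ_{j≠i} x_j.
First-order condition: 292 − 10x_i − 2Σ_{j≠i} x_j = 0.
In a symmetric equilibrium every fishing fleet chooses the same x, so Σ_{j≠i} x_j = 3x. The condition becomes 292 − 16x = 0, giving x = 292/16 = 18.25.

18.25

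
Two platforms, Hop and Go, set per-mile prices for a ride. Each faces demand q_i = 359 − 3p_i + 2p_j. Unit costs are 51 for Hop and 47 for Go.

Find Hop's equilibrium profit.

17442.1875

Hop's profit: π = (p_{Hop} − 51)(359 − 3p_{Hop} + 2p_{Go}).
∂π/∂p_{Hop} = 512 − 6p_{Hop} + 2p_{Go} = 0 ⇒ p_{Hop} = 256/3 + (1/3)p_{Go}.
Similarly p_{Go} = 250/3 + (1/3)p_{Hop}.
Substituting the second reaction function into the first: p_{Hop} = 256/3 + (1/3)(250/3 + (1/3)p_{Hop}), which gives (8/9)p_{Hop} = 1018/9 ⇒ p_{Hop} = 127.25.
Then p_{Go} = 250/3 + (1/3)·127.25 = 125.75.
q_{Hop} = 359 − 3·127.25 + 2·125.75 = 228.75.
Profit = (127.25 − 51)·228.75 = 17442.1875.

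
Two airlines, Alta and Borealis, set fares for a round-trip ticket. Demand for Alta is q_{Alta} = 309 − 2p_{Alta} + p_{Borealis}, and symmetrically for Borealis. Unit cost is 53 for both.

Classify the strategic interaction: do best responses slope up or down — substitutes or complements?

Alta's profit: π = (p_{Alta} − 53)(309 − 2p_{Alta} + p_{Borealis}).
∂π/∂p_{Alta} = 415 − 4p_{Alta} + p_{Borealis} = 0 ⇒ p_{Alta} = 103.75 + 0.25p_{Borealis}.
The best-response slope dp_{Alta}/dp_{Borealis} = 0.25 > 0: the reaction function is upward-sloping, so the choices are strategic complements.

strategic complements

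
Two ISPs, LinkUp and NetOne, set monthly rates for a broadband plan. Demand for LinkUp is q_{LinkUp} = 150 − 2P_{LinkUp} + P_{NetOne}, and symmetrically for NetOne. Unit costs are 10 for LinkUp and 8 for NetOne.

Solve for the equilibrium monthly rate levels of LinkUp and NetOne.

56.4, 55.6

LinkUp's profit: π = (P_{LinkUp} − 10)(150 − 2P_{LinkUp} + P_{NetOne}).
∂π/∂P_{LinkUp} = 170 − 4P_{LinkUp} + P_{NetOne} = 0 ⇒ P_{LinkUp} = 42.5 + 0.25P_{NetOne}.
Similarly P_{NetOne} = 41.5 + 0.25P_{LinkUp}.
Solving the two reaction functions simultaneously: (1 − (0.25)(0.25))P_{LinkUp} = 42.5 + 0.25·41.5, so 0.9375P_{LinkUp} = 52.875 and P_{LinkUp} = 56.4.
Then P_{NetOne} = 41.5 + 0.25·56.4 = 55.6.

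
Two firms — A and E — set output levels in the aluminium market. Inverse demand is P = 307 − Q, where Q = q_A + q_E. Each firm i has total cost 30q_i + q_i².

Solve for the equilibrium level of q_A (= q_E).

Firm A's profit: π = q_A(307 − (q_A + q_E)) − 30q_A − q_A².
∂π/∂q_A = 277 − 4q_A − q_E = 0, so q_A = 69.25 − 0.25q_E.
Setting q_A = q_E in the reaction function: q_A = 69.25 − 0.25q_A, so q_A = 69.25 / 1.25 = 55.4.

55.4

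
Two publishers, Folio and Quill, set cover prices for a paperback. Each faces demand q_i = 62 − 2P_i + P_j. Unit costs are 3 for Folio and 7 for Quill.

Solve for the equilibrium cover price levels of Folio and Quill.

23.2, 24.8

Folio's profit: π = (P_{Folio} − 3)(62 − 2P_{Folio} + P_{Quill}).
∂π/∂P_{Folio} = 68 − 4P_{Folio} + P_{Quill} = 0 ⇒ P_{Folio} = 17 + 0.25P_{Quill}.
Similarly P_{Quill} = 19 + 0.25P_{Folio}.
Plugging P_{Quill} into Folio's best response: P_{Folio} = 17 + 0.25(19 + 0.25P_{Folio}) ⇒ 0.9375P_{Folio} = 21.75, so P_{Folio} = 23.2.
Then P_{Quill} = 19 + 0.25·23.2 = 24.8.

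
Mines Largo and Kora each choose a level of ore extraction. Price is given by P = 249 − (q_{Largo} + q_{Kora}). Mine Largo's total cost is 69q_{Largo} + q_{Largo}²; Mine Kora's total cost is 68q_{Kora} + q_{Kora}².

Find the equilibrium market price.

176.8

Mine Largo's profit: π = q_{Largo}(249 − (q_{Largo} + q_{Kora})) − 69q_{Largo} − q_{Largo}².
∂π/∂q_{Largo} = 180 − 4q_{Largo} − q_{Kora} = 0, so q_{Largo} = 45 − 0.25q_{Kora}.
By the same steps for Kora: q_{Kora} = 45.25 − 0.25q_{Largo}.
Plugging q_{Kora} into Largo's best response: q_{Largo} = 45 − 0.25(45.25 − 0.25q_{Largo}) ⇒ 0.9375q_{Largo} = 33.6875, so q_{Largo} = 539/15.
Then q_{Kora} = 45.25 − 0.25·(539/15) = 544/15.
Equilibrium price: P = 249 − 72.2 = 176.8.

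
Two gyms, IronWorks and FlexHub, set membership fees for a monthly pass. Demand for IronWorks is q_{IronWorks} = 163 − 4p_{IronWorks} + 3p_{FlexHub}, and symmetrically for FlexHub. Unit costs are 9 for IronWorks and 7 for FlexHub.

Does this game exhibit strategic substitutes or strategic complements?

IronWorks's profit: π = (p_{IronWorks} − 9)(163 − 4p_{IronWorks} + 3p_{FlexHub}).
∂π/∂p_{IronWorks} = 199 − 8p_{IronWorks} + 3p_{FlexHub} = 0 ⇒ p_{IronWorks} = 24.875 + 0.375p_{FlexHub}.
The best-response slope dp_{IronWorks}/dp_{FlexHub} = 0.375 > 0: the reaction function is upward-sloping, so the choices are strategic complements.

strategic complements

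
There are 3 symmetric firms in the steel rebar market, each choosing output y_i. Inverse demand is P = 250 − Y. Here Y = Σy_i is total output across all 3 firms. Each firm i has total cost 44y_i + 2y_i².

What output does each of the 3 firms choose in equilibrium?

25.75

A representative firm's profit is π_i = y_i(250 − Y) − 44y_i − 2y_i², with Y = y_i + Σ_{j≠i} y_j.
First-order condition: 206 − 6y_i − Σ_{j≠i} y_j = 0.
With identical firms, set every y_j = y: then 206 − 6y − 2y = 0, i.e. y = 206/8 = 25.75.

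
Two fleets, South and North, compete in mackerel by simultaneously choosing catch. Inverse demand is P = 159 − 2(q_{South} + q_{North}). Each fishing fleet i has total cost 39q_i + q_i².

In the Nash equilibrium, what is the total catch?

30

Fishing fleet South's profit: π = q_{South}(159 − 2(q_{South} + q_{North})) − 39q_{South} − q_{South}².
∂π/∂q_{South} = 120 − 6q_{South} − 2q_{North} = 0, so q_{South} = 20 − (1/3)q_{North}.
By symmetry q_{North} = q_{South}; substituting into the reaction function, (4/3)q_{South} = 20 and q_{South} = 15.
Total catch: 15 + 15 = 30.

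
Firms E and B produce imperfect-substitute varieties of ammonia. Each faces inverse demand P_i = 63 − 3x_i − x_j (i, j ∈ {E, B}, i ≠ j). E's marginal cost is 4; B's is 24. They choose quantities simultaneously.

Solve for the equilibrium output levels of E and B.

9, 5

Firm E's profit: π = x_E(63 − 3x_E − x_B) − 4x_E.
∂π/∂x_E = 59 − 6x_E − x_B = 0 ⇒ x_E = 59/6 − (1/6)x_B.
Similarly x_B = 6.5 − (1/6)x_E.
Substituting the second reaction function into the first: x_E = 59/6 − (1/6)(6.5 − (1/6)x_E), which gives (35/36)x_E = 8.75 ⇒ x_E = 9.
Then x_B = 6.5 − (1/6)·9 = 5.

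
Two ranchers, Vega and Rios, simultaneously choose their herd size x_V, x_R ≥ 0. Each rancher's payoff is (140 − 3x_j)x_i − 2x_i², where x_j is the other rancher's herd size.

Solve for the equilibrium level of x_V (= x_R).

Vega's payoff is (140 − 3x_R)x_V − 2x_V².
∂π/∂x_V = 140 − 3x_R − 4x_V = 0, so x_V = 35 − 0.75x_R.
Setting x_V = x_R in the reaction function: x_V = 35 − 0.75x_V, so x_V = 35 / 1.75 = 20.

20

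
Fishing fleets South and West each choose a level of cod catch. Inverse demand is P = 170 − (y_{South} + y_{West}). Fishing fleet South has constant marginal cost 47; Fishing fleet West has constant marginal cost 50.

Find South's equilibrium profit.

Fishing fleet South's profit: π = y_{South}(170 − (y_{South} + y_{West})) − 47y_{South}.
∂π/∂y_{South} = 123 − 2y_{South} − y_{West} = 0, so y_{South} = 61.5 − 0.5y_{West}.
By the same steps for West: y_{West} = 60 − 0.5y_{South}.
Plugging y_{West} into South's best response: y_{South} = 61.5 − 0.5(60 − 0.5y_{South}) ⇒ 0.75y_{South} = 31.5, so y_{South} = 42.
Then y_{West} = 60 − 0.5·42 = 39.
Price P = 170 − 81 = 89.
South's profit: (89 − 47)·42 = 1764.

1764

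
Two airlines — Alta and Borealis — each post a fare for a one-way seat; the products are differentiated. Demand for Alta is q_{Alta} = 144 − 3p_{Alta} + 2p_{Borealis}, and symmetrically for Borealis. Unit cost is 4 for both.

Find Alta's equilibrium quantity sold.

Alta's profit: π = (p_{Alta} − 4)(144 − 3p_{Alta} + 2p_{Borealis}).
∂π/∂p_{Alta} = 156 − 6p_{Alta} + 2p_{Borealis} = 0 ⇒ p_{Alta} = 26 + (1/3)p_{Borealis}.
The game is symmetric, so in equilibrium p_{Borealis} = p_{Alta}: the reaction function gives (2/3)p_{Alta} = 26, hence p_{Alta} = 39.
q_{Alta} = 144 − 3·39 + 2·39 = 105.

105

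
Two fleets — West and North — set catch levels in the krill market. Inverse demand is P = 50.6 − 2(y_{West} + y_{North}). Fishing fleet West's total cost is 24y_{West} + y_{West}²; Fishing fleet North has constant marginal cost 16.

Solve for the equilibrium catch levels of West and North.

1.86, 7.72

Fishing fleet West's profit: π = y_{West}(50.6 − 2(y_{West} + y_{North})) − 24y_{West} − y_{West}².
∂π/∂y_{West} = 26.6 − 6y_{West} − 2y_{North} = 0, so y_{West} = 133/30 − (1/3)y_{North}.
For North: ∂π/∂y_{North} = 34.6 − 4y_{North} − 2y_{West} = 0 ⇒ y_{North} = 8.65 − 0.5y_{West}.
Plugging y_{North} into West's best response: y_{West} = 133/30 − (1/3)(8.65 − 0.5y_{West}) ⇒ (5/6)y_{West} = 1.55, so y_{West} = 1.86.
Then y_{North} = 8.65 − 0.5·1.86 = 7.72.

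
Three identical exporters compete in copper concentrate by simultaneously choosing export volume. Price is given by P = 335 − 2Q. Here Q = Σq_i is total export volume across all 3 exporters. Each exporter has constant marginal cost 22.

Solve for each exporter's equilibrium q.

A representative exporter's profit is π_i = q_i(335 − 2Q) − 22q_i, with Q = q_i + Σ_{j≠i} q_j.
First-order condition: 313 − 4q_i − 2Σ_{j≠i} q_j = 0.
With identical exporters, set every q_j = q: then 313 − 4q − 4q = 0, i.e. q = 313/8 = 39.125.

39.125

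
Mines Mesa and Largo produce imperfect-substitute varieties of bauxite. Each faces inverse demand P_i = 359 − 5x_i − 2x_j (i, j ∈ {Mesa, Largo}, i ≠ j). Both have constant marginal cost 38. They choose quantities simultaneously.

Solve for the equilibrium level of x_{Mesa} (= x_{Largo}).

Mine Mesa's profit: π = x_{Mesa}(359 − 5x_{Mesa} − 2x_{Largo}) − 38x_{Mesa}.
∂π/∂x_{Mesa} = 321 − 10x_{Mesa} − 2x_{Largo} = 0 ⇒ x_{Mesa} = 32.1 − 0.2x_{Largo}.
Setting x_{Mesa} = x_{Largo} in the reaction function: x_{Mesa} = 32.1 − 0.2x_{Mesa}, so x_{Mesa} = 32.1 / 1.2 = 26.75.

26.75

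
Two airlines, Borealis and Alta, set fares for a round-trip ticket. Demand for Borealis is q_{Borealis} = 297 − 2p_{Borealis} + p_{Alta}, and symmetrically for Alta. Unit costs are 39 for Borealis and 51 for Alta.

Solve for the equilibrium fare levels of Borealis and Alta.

Borealis's profit: π = (p_{Borealis} − 39)(297 − 2p_{Borealis} + p_{Alta}).
∂π/∂p_{Borealis} = 375 − 4p_{Borealis} + p_{Alta} = 0 ⇒ p_{Borealis} = 93.75 + 0.25p_{Alta}.
Similarly p_{Alta} = 99.75 + 0.25p_{Borealis}.
Substituting the second reaction function into the first: p_{Borealis} = 93.75 + 0.25(99.75 + 0.25p_{Borealis}), which gives 0.9375p_{Borealis} = 118.6875 ⇒ p_{Borealis} = 126.6.
Then p_{Alta} = 99.75 + 0.25·126.6 = 131.4.

126.6, 131.4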